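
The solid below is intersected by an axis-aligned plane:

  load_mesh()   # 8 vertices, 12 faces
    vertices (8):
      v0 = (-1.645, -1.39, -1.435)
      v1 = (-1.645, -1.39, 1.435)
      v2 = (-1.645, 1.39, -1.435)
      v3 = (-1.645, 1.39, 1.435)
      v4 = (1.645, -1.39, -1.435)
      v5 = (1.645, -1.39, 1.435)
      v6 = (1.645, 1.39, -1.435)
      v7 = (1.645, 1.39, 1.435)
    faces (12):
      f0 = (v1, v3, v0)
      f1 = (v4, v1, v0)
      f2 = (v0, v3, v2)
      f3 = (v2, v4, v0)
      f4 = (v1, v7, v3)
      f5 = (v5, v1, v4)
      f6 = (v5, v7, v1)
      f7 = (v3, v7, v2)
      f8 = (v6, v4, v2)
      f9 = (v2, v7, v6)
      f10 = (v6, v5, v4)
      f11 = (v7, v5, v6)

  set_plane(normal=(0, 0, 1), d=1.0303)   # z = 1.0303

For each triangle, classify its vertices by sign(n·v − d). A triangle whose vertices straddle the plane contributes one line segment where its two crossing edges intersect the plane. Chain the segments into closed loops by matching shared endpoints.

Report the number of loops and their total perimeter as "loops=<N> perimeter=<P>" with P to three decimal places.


Straddling triangles (8 of 12):
  (v1,v3,v0) [++-] → (-1.645, 0.997991, 1.0303)–(-1.645, -1.39, 1.0303)  len=2.3880
  (v4,v1,v0) [-+-] → (-1.18108, -1.39, 1.0303)–(-1.645, -1.39, 1.0303)  len=0.4639
  (v0,v3,v2) [-+-] → (-1.645, 0.997991, 1.0303)–(-1.645, 1.39, 1.0303)  len=0.3920
  (v5,v1,v4) [++-] → (-1.18108, -1.39, 1.0303)–(1.645, -1.39, 1.0303)  len=2.8261
  (v3,v7,v2) [++-] → (1.18108, 1.39, 1.0303)–(-1.645, 1.39, 1.0303)  len=2.8261
  (v2,v7,v6) [-+-] → (1.18108, 1.39, 1.0303)–(1.645, 1.39, 1.0303)  len=0.4639
  (v6,v5,v4) [-+-] → (1.645, -0.997991, 1.0303)–(1.645, -1.39, 1.0303)  len=0.3920
  (v7,v5,v6) [++-] → (1.645, -0.997991, 1.0303)–(1.645, 1.39, 1.0303)  len=2.3880

Chained into 1 loop(s):
  loop 1: 8 segments, perimeter = 12.1400
Total perimeter = 12.140

loops=1 perimeter=12.140


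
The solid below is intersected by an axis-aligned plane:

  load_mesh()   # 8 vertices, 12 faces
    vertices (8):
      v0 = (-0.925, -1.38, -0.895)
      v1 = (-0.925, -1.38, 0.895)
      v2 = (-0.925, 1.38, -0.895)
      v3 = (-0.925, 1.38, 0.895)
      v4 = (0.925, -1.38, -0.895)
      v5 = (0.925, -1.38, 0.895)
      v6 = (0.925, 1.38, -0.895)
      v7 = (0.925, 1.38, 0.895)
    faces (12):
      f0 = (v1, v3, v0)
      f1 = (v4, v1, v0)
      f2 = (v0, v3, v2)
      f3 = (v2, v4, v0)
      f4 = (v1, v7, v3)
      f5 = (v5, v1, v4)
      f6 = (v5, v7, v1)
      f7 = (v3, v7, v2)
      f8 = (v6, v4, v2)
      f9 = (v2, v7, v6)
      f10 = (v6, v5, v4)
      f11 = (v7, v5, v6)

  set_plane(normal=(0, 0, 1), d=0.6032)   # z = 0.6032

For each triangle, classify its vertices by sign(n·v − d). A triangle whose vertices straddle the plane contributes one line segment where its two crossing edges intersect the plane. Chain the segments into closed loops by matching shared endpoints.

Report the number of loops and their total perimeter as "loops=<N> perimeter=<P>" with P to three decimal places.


loops=1 perimeter=9.220

Straddling triangles (8 of 12):
  (v1,v3,v0) [++-] → (-0.925, 0.930074, 0.6032)–(-0.925, -1.38, 0.6032)  len=2.3101
  (v4,v1,v0) [-+-] → (-0.623419, -1.38, 0.6032)–(-0.925, -1.38, 0.6032)  len=0.3016
  (v0,v3,v2) [-+-] → (-0.925, 0.930074, 0.6032)–(-0.925, 1.38, 0.6032)  len=0.4499
  (v5,v1,v4) [++-] → (-0.623419, -1.38, 0.6032)–(0.925, -1.38, 0.6032)  len=1.5484
  (v3,v7,v2) [++-] → (0.623419, 1.38, 0.6032)–(-0.925, 1.38, 0.6032)  len=1.5484
  (v2,v7,v6) [-+-] → (0.623419, 1.38, 0.6032)–(0.925, 1.38, 0.6032)  len=0.3016
  (v6,v5,v4) [-+-] → (0.925, -0.930074, 0.6032)–(0.925, -1.38, 0.6032)  len=0.4499
  (v7,v5,v6) [++-] → (0.925, -0.930074, 0.6032)–(0.925, 1.38, 0.6032)  len=2.3101

Chained into 1 loop(s):
  loop 1: 8 segments, perimeter = 9.2200
Total perimeter = 9.220


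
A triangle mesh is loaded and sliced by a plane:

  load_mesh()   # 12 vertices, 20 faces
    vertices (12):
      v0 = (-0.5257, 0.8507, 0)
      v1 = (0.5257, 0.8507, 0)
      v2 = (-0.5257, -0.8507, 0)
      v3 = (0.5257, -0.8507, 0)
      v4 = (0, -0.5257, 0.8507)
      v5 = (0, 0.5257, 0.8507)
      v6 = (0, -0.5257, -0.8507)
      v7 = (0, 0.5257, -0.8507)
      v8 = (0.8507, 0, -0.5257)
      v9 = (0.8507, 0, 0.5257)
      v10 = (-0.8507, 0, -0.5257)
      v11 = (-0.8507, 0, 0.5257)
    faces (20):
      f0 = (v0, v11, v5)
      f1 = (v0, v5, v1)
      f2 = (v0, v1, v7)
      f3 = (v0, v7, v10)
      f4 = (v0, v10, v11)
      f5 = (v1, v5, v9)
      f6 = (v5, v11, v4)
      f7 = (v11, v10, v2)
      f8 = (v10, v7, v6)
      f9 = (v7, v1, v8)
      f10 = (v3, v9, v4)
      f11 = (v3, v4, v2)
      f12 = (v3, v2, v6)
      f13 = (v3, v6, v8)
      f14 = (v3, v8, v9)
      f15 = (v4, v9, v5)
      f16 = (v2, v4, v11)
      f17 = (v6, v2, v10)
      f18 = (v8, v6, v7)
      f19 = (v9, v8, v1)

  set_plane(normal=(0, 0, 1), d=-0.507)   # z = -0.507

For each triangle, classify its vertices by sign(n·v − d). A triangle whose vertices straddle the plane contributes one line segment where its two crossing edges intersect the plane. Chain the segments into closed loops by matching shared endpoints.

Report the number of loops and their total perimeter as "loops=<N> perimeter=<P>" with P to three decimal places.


loops=1 perimeter=4.525

Straddling triangles (10 of 20):
  (v0,v1,v7) [++-] → (0.212393, 0.657007, -0.507)–(-0.212393, 0.657007, -0.507)  len=0.4248
  (v0,v7,v10) [+--] → (-0.212393, 0.657007, -0.507)–(-0.839139, 0.0302608, -0.507)  len=0.8864
  (v0,v10,v11) [+-+] → (-0.839139, 0.0302608, -0.507)–(-0.8507, 0, -0.507)  len=0.0324
  (v11,v10,v2) [+-+] → (-0.8507, 0, -0.507)–(-0.839139, -0.0302608, -0.507)  len=0.0324
  (v7,v1,v8) [-+-] → (0.212393, 0.657007, -0.507)–(0.839139, 0.0302608, -0.507)  len=0.8864
  (v3,v2,v6) [++-] → (-0.212393, -0.657007, -0.507)–(0.212393, -0.657007, -0.507)  len=0.4248
  (v3,v6,v8) [+--] → (0.212393, -0.657007, -0.507)–(0.839139, -0.0302608, -0.507)  len=0.8864
  (v3,v8,v9) [+-+] → (0.839139, -0.0302608, -0.507)–(0.8507, 0, -0.507)  len=0.0324
  (v6,v2,v10) [-+-] → (-0.212393, -0.657007, -0.507)–(-0.839139, -0.0302608, -0.507)  len=0.8864
  (v9,v8,v1) [+-+] → (0.8507, 0, -0.507)–(0.839139, 0.0302608, -0.507)  len=0.0324

Chained into 1 loop(s):
  loop 1: 10 segments, perimeter = 4.5246
Total perimeter = 4.525


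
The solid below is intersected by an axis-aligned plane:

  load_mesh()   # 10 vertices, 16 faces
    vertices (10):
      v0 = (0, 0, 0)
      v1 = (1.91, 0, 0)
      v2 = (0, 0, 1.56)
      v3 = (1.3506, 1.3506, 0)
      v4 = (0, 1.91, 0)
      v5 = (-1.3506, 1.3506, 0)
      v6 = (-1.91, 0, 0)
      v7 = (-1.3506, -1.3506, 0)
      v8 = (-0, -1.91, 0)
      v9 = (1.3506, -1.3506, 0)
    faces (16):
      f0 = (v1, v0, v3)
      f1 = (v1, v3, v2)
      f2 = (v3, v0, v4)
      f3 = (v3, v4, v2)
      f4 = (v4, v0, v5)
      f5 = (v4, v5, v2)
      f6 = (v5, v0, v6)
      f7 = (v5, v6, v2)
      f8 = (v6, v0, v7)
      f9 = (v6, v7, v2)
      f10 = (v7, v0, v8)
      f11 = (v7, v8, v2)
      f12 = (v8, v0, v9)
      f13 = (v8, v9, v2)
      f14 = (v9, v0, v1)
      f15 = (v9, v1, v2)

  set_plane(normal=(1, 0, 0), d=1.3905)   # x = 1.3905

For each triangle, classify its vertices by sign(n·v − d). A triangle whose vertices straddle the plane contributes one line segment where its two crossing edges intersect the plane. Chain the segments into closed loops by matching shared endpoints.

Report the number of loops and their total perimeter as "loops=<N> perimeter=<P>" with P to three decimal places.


loops=1 perimeter=5.157

Straddling triangles (4 of 16):
  (v1,v0,v3) [+--] → (1.3905, 0, 0)–(1.3905, 1.25427, 0)  len=1.2543
  (v1,v3,v2) [+--] → (1.3905, 1.25427, 0)–(1.3905, 0, 0.424304)  len=1.3241
  (v9,v0,v1) [--+] → (1.3905, 0, 0)–(1.3905, -1.25427, 0)  len=1.2543
  (v9,v1,v2) [-+-] → (1.3905, -1.25427, 0)–(1.3905, 0, 0.424304)  len=1.3241

Chained into 1 loop(s):
  loop 1: 4 segments, perimeter = 5.1567
Total perimeter = 5.157


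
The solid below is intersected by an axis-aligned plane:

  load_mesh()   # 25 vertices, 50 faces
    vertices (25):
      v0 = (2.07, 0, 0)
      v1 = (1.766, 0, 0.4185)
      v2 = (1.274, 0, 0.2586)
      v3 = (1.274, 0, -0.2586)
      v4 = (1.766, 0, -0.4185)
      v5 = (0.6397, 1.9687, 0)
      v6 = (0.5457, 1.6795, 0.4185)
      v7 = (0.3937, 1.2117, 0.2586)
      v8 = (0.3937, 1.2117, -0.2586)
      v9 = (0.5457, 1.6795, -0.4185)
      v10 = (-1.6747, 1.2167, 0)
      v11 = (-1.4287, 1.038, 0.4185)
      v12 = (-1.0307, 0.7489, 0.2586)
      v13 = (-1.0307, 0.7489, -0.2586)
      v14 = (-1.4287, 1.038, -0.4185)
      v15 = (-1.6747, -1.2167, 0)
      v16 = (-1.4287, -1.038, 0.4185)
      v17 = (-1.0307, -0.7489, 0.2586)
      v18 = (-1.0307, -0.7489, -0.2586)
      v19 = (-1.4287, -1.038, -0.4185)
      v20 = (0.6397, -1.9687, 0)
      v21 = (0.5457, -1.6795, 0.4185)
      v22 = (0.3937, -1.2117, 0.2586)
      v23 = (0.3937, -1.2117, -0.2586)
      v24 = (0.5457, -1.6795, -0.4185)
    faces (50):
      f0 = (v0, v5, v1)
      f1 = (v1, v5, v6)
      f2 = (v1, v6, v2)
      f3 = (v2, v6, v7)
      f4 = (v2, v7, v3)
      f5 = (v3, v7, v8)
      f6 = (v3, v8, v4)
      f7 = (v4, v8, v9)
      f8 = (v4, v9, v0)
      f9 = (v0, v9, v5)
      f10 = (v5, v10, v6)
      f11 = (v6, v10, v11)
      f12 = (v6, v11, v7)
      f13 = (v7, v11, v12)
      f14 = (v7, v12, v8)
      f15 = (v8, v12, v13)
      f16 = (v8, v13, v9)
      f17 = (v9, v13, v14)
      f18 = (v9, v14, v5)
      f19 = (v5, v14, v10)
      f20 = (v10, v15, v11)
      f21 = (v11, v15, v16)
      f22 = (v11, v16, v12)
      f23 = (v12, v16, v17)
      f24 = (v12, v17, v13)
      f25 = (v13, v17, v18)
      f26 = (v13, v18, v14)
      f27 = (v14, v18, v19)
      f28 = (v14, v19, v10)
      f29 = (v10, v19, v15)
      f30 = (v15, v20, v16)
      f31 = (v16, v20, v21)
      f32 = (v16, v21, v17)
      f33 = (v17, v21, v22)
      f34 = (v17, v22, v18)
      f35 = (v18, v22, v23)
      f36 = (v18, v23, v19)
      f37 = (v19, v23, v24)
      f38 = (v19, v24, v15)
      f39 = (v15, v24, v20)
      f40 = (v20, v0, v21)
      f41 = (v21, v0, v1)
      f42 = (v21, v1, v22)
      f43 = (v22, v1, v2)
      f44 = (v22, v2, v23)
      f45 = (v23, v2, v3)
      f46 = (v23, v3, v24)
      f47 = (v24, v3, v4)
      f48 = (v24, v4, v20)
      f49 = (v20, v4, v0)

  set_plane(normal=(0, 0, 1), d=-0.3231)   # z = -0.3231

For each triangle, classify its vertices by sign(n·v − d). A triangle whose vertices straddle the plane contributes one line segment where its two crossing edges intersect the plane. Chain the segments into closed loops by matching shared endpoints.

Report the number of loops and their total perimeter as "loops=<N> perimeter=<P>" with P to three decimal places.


Straddling triangles (20 of 50):
  (v3,v8,v4) [++-] → (0.947254, 0.722928, -0.3231)–(1.47246, 0, -0.3231)  len=0.8936
  (v4,v8,v9) [-+-] → (0.947254, 0.722928, -0.3231)–(0.455013, 1.4004, -0.3231)  len=0.8374
  (v4,v9,v0) [--+] → (0.893175, 1.29665, -0.3231)–(1.8353, 0, -0.3231)  len=1.6028
  (v0,v9,v5) [+-+] → (0.893175, 1.29665, -0.3231)–(0.567128, 1.74543, -0.3231)  len=0.5547
  (v8,v13,v9) [++-] → (-0.394816, 1.12428, -0.3231)–(0.455013, 1.4004, -0.3231)  len=0.8936
  (v9,v13,v14) [-+-] → (-0.394816, 1.12428, -0.3231)–(-1.19124, 0.865516, -0.3231)  len=0.8374
  (v9,v14,v5) [--+] → (-0.957194, 1.25016, -0.3231)–(0.567128, 1.74543, -0.3231)  len=1.6028
  (v5,v14,v10) [+-+] → (-0.957194, 1.25016, -0.3231)–(-1.48478, 1.07874, -0.3231)  len=0.5547
  (v13,v18,v14) [++-] → (-1.19124, -0.0281054, -0.3231)–(-1.19124, 0.865516, -0.3231)  len=0.8936
  (v14,v18,v19) [-+-] → (-1.19124, -0.0281054, -0.3231)–(-1.19124, -0.865516, -0.3231)  len=0.8374
  (v14,v19,v10) [--+] → (-1.48478, -0.524025, -0.3231)–(-1.48478, 1.07874, -0.3231)  len=1.6028
  (v10,v19,v15) [+-+] → (-1.48478, -0.524025, -0.3231)–(-1.48478, -1.07874, -0.3231)  len=0.5547
  (v18,v23,v19) [++-] → (-0.341414, -1.14163, -0.3231)–(-1.19124, -0.865516, -0.3231)  len=0.8936
  (v19,v23,v24) [-+-] → (-0.341414, -1.14163, -0.3231)–(0.455013, -1.4004, -0.3231)  len=0.8374
  (v19,v24,v15) [--+] → (0.0395443, -1.574, -0.3231)–(-1.48478, -1.07874, -0.3231)  len=1.6028
  (v15,v24,v20) [+-+] → (0.0395443, -1.574, -0.3231)–(0.567128, -1.74543, -0.3231)  len=0.5547
  (v23,v3,v24) [++-] → (0.98022, -0.677472, -0.3231)–(0.455013, -1.4004, -0.3231)  len=0.8936
  (v24,v3,v4) [-+-] → (0.98022, -0.677472, -0.3231)–(1.47246, 0, -0.3231)  len=0.8374
  (v24,v4,v20) [--+] → (1.50925, -0.448779, -0.3231)–(0.567128, -1.74543, -0.3231)  len=1.6028
  (v20,v4,v0) [+-+] → (1.50925, -0.448779, -0.3231)–(1.8353, 0, -0.3231)  len=0.5547

Chained into 2 loop(s):
  loop 1: 10 segments, perimeter = 8.6550
  loop 2: 10 segments, perimeter = 10.7874
Total perimeter = 19.442

loops=2 perimeter=19.442


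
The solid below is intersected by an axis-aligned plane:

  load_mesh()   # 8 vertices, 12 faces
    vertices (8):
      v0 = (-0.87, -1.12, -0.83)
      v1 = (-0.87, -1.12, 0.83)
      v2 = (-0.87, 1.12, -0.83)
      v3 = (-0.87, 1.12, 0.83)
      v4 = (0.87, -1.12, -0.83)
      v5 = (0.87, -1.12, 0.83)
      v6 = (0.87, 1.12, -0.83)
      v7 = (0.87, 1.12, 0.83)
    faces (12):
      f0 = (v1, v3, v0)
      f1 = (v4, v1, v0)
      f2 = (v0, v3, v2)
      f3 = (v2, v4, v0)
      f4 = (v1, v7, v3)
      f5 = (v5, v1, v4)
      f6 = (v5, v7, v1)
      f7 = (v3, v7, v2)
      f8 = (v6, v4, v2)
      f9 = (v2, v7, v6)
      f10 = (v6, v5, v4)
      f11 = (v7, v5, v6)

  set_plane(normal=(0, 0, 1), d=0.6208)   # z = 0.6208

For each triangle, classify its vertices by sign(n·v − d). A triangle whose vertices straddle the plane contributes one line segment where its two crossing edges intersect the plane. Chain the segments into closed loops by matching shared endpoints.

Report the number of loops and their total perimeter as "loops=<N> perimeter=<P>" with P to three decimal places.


loops=1 perimeter=7.960

Straddling triangles (8 of 12):
  (v1,v3,v0) [++-] → (-0.87, 0.837706, 0.6208)–(-0.87, -1.12, 0.6208)  len=1.9577
  (v4,v1,v0) [-+-] → (-0.650718, -1.12, 0.6208)–(-0.87, -1.12, 0.6208)  len=0.2193
  (v0,v3,v2) [-+-] → (-0.87, 0.837706, 0.6208)–(-0.87, 1.12, 0.6208)  len=0.2823
  (v5,v1,v4) [++-] → (-0.650718, -1.12, 0.6208)–(0.87, -1.12, 0.6208)  len=1.5207
  (v3,v7,v2) [++-] → (0.650718, 1.12, 0.6208)–(-0.87, 1.12, 0.6208)  len=1.5207
  (v2,v7,v6) [-+-] → (0.650718, 1.12, 0.6208)–(0.87, 1.12, 0.6208)  len=0.2193
  (v6,v5,v4) [-+-] → (0.87, -0.837706, 0.6208)–(0.87, -1.12, 0.6208)  len=0.2823
  (v7,v5,v6) [++-] → (0.87, -0.837706, 0.6208)–(0.87, 1.12, 0.6208)  len=1.9577

Chained into 1 loop(s):
  loop 1: 8 segments, perimeter = 7.9600
Total perimeter = 7.960


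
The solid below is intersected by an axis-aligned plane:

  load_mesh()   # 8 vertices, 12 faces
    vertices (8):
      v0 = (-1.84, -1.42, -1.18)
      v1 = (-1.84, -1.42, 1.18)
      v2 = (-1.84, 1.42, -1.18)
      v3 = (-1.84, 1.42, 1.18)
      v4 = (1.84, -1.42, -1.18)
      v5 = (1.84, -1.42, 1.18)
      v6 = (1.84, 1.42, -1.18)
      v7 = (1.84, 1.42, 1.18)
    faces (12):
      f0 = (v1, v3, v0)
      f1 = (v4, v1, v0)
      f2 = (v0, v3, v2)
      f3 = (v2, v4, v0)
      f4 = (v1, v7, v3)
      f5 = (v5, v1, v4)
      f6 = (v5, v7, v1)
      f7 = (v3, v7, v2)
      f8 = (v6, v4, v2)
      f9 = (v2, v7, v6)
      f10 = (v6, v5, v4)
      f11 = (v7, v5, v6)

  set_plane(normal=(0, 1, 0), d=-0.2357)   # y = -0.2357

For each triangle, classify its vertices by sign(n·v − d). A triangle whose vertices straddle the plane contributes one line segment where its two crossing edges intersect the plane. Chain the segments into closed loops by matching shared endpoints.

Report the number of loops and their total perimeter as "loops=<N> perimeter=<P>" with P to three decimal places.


Straddling triangles (8 of 12):
  (v1,v3,v0) [-+-] → (-1.84, -0.2357, 1.18)–(-1.84, -0.2357, -0.195863)  len=1.3759
  (v0,v3,v2) [-++] → (-1.84, -0.2357, -0.195863)–(-1.84, -0.2357, -1.18)  len=0.9841
  (v2,v4,v0) [+--] → (0.305414, -0.2357, -1.18)–(-1.84, -0.2357, -1.18)  len=2.1454
  (v1,v7,v3) [-++] → (-0.305414, -0.2357, 1.18)–(-1.84, -0.2357, 1.18)  len=1.5346
  (v5,v7,v1) [-+-] → (1.84, -0.2357, 1.18)–(-0.305414, -0.2357, 1.18)  len=2.1454
  (v6,v4,v2) [+-+] → (1.84, -0.2357, -1.18)–(0.305414, -0.2357, -1.18)  len=1.5346
  (v6,v5,v4) [+--] → (1.84, -0.2357, 0.195863)–(1.84, -0.2357, -1.18)  len=1.3759
  (v7,v5,v6) [+-+] → (1.84, -0.2357, 1.18)–(1.84, -0.2357, 0.195863)  len=0.9841

Chained into 1 loop(s):
  loop 1: 8 segments, perimeter = 12.0800
Total perimeter = 12.080

loops=1 perimeter=12.080


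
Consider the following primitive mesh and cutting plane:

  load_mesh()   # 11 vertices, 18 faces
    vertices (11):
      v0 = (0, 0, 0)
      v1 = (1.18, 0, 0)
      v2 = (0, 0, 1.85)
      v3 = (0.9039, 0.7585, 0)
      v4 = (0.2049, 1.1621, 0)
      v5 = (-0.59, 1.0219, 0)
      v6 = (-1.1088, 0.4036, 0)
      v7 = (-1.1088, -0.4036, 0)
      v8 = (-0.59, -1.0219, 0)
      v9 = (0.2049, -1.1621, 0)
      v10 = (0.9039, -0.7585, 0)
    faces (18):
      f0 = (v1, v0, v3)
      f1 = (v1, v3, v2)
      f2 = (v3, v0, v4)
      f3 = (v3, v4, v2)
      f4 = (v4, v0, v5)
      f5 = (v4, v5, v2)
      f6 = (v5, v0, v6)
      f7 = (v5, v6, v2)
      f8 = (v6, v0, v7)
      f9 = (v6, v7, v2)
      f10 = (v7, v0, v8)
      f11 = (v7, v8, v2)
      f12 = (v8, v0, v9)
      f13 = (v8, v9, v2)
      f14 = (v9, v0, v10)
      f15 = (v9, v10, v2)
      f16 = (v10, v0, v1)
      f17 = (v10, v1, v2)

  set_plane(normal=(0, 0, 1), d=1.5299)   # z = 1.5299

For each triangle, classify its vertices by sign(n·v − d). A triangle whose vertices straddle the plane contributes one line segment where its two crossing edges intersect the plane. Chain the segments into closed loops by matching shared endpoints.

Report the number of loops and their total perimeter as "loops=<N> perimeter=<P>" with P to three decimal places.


loops=1 perimeter=1.257

Straddling triangles (9 of 18):
  (v1,v3,v2) [--+] → (0.156399, 0.131241, 1.5299)–(0.204172, 0, 1.5299)  len=0.1397
  (v3,v4,v2) [--+] → (0.0354532, 0.201075, 1.5299)–(0.156399, 0.131241, 1.5299)  len=0.1397
  (v4,v5,v2) [--+] → (-0.102086, 0.176816, 1.5299)–(0.0354532, 0.201075, 1.5299)  len=0.1397
  (v5,v6,v2) [--+] → (-0.191852, 0.0698337, 1.5299)–(-0.102086, 0.176816, 1.5299)  len=0.1397
  (v6,v7,v2) [--+] → (-0.191852, -0.0698337, 1.5299)–(-0.191852, 0.0698337, 1.5299)  len=0.1397
  (v7,v8,v2) [--+] → (-0.102086, -0.176816, 1.5299)–(-0.191852, -0.0698337, 1.5299)  len=0.1397
  (v8,v9,v2) [--+] → (0.0354532, -0.201075, 1.5299)–(-0.102086, -0.176816, 1.5299)  len=0.1397
  (v9,v10,v2) [--+] → (0.156399, -0.131241, 1.5299)–(0.0354532, -0.201075, 1.5299)  len=0.1397
  (v10,v1,v2) [--+] → (0.204172, 0, 1.5299)–(0.156399, -0.131241, 1.5299)  len=0.1397

Chained into 1 loop(s):
  loop 1: 9 segments, perimeter = 1.2569
Total perimeter = 1.257


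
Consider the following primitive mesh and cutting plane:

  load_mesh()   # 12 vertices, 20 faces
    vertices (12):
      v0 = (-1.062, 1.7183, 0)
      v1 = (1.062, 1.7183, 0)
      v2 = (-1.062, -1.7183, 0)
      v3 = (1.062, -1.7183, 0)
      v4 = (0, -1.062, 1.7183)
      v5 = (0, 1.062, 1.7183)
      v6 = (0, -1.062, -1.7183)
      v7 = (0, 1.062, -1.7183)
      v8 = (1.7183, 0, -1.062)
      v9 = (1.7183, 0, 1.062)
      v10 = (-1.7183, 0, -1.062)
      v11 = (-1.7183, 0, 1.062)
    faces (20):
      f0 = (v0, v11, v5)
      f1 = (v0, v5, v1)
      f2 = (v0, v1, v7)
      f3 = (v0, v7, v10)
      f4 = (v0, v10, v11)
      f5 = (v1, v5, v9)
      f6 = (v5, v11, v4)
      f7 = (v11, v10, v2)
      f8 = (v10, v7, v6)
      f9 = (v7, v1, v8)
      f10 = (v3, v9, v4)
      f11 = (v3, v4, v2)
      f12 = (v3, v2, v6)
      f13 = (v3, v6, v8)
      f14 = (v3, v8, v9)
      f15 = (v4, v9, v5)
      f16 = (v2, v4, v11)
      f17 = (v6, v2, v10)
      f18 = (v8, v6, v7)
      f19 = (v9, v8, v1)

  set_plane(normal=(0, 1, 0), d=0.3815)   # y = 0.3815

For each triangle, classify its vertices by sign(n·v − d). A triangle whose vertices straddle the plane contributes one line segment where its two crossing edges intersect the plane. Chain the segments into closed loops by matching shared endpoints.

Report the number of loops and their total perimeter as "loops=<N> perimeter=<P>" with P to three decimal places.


Straddling triangles (10 of 20):
  (v0,v11,v5) [+-+] → (-1.57259, 0.3815, 0.826213)–(-1.10104, 0.3815, 1.29776)  len=0.6669
  (v0,v7,v10) [++-] → (-1.10104, 0.3815, -1.29776)–(-1.57259, 0.3815, -0.826213)  len=0.6669
  (v0,v10,v11) [+--] → (-1.57259, 0.3815, -0.826213)–(-1.57259, 0.3815, 0.826213)  len=1.6524
  (v1,v5,v9) [++-] → (1.10104, 0.3815, 1.29776)–(1.57259, 0.3815, 0.826213)  len=0.6669
  (v5,v11,v4) [+--] → (-1.10104, 0.3815, 1.29776)–(0, 0.3815, 1.7183)  len=1.1786
  (v10,v7,v6) [-+-] → (-1.10104, 0.3815, -1.29776)–(0, 0.3815, -1.7183)  len=1.1786
  (v7,v1,v8) [++-] → (1.57259, 0.3815, -0.826213)–(1.10104, 0.3815, -1.29776)  len=0.6669
  (v4,v9,v5) [--+] → (1.10104, 0.3815, 1.29776)–(0, 0.3815, 1.7183)  len=1.1786
  (v8,v6,v7) [--+] → (0, 0.3815, -1.7183)–(1.10104, 0.3815, -1.29776)  len=1.1786
  (v9,v8,v1) [--+] → (1.57259, 0.3815, -0.826213)–(1.57259, 0.3815, 0.826213)  len=1.6524

Chained into 1 loop(s):
  loop 1: 10 segments, perimeter = 10.6868
Total perimeter = 10.687

loops=1 perimeter=10.687


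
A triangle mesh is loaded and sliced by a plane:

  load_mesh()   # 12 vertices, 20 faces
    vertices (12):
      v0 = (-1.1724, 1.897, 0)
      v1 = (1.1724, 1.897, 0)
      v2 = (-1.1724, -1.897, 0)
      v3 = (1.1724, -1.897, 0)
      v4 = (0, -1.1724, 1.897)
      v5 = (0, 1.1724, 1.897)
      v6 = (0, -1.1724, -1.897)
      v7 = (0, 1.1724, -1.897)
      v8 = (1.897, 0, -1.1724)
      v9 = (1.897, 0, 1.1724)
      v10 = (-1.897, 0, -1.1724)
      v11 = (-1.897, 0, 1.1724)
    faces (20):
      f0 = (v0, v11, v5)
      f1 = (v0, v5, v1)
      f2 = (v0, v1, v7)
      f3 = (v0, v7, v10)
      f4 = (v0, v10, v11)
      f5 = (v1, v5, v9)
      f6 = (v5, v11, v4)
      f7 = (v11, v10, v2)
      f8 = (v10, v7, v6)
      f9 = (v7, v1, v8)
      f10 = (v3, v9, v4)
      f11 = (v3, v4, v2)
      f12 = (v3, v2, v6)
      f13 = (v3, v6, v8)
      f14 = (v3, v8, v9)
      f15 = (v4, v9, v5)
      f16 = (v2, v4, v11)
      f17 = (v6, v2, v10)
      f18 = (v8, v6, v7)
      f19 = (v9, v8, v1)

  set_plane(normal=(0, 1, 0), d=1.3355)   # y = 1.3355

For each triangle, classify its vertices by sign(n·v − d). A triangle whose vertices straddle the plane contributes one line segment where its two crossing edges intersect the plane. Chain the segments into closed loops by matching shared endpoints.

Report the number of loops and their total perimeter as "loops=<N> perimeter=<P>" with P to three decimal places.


Straddling triangles (8 of 20):
  (v0,v11,v5) [+--] → (-1.38688, 1.3355, 0.347023)–(-0.263895, 1.3355, 1.47)  len=1.5881
  (v0,v5,v1) [+-+] → (-0.263895, 1.3355, 1.47)–(0.263895, 1.3355, 1.47)  len=0.5278
  (v0,v1,v7) [++-] → (0.263895, 1.3355, -1.47)–(-0.263895, 1.3355, -1.47)  len=0.5278
  (v0,v7,v10) [+--] → (-0.263895, 1.3355, -1.47)–(-1.38688, 1.3355, -0.347023)  len=1.5881
  (v0,v10,v11) [+--] → (-1.38688, 1.3355, -0.347023)–(-1.38688, 1.3355, 0.347023)  len=0.6940
  (v1,v5,v9) [+--] → (0.263895, 1.3355, 1.47)–(1.38688, 1.3355, 0.347023)  len=1.5881
  (v7,v1,v8) [-+-] → (0.263895, 1.3355, -1.47)–(1.38688, 1.3355, -0.347023)  len=1.5881
  (v9,v8,v1) [--+] → (1.38688, 1.3355, -0.347023)–(1.38688, 1.3355, 0.347023)  len=0.6940

Chained into 1 loop(s):
  loop 1: 8 segments, perimeter = 8.7962
Total perimeter = 8.796

loops=1 perimeter=8.796


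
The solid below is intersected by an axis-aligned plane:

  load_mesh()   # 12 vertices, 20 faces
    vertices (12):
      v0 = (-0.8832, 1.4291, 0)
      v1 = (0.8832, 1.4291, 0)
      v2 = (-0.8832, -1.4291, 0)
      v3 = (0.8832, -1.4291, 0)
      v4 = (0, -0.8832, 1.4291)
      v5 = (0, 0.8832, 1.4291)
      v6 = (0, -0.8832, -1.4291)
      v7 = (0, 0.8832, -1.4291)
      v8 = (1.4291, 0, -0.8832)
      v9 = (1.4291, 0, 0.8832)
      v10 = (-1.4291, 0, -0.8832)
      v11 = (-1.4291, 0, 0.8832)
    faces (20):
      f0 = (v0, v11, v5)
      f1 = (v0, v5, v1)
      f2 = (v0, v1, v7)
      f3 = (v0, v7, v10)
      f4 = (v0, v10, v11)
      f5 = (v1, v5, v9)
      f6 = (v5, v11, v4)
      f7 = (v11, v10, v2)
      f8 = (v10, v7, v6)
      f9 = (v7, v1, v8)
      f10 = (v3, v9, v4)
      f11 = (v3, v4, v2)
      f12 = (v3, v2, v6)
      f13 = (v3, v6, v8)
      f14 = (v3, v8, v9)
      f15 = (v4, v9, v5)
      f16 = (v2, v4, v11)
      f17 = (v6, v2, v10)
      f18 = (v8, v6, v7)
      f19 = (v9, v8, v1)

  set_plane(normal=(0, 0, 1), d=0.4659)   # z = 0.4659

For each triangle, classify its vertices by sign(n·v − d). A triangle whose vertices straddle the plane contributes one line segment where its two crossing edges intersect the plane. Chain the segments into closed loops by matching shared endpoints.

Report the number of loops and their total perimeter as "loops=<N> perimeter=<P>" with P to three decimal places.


loops=1 perimeter=8.530

Straddling triangles (10 of 20):
  (v0,v11,v5) [-++] → (-1.17117, 0.67523, 0.4659)–(-0.595269, 1.25113, 0.4659)  len=0.8144
  (v0,v5,v1) [-+-] → (-0.595269, 1.25113, 0.4659)–(0.595269, 1.25113, 0.4659)  len=1.1905
  (v0,v10,v11) [--+] → (-1.4291, 0, 0.4659)–(-1.17117, 0.67523, 0.4659)  len=0.7228
  (v1,v5,v9) [-++] → (0.595269, 1.25113, 0.4659)–(1.17117, 0.67523, 0.4659)  len=0.8144
  (v11,v10,v2) [+--] → (-1.4291, 0, 0.4659)–(-1.17117, -0.67523, 0.4659)  len=0.7228
  (v3,v9,v4) [-++] → (1.17117, -0.67523, 0.4659)–(0.595269, -1.25113, 0.4659)  len=0.8144
  (v3,v4,v2) [-+-] → (0.595269, -1.25113, 0.4659)–(-0.595269, -1.25113, 0.4659)  len=1.1905
  (v3,v8,v9) [--+] → (1.4291, 0, 0.4659)–(1.17117, -0.67523, 0.4659)  len=0.7228
  (v2,v4,v11) [-++] → (-0.595269, -1.25113, 0.4659)–(-1.17117, -0.67523, 0.4659)  len=0.8144
  (v9,v8,v1) [+--] → (1.4291, 0, 0.4659)–(1.17117, 0.67523, 0.4659)  len=0.7228

Chained into 1 loop(s):
  loop 1: 10 segments, perimeter = 8.5301
Total perimeter = 8.530


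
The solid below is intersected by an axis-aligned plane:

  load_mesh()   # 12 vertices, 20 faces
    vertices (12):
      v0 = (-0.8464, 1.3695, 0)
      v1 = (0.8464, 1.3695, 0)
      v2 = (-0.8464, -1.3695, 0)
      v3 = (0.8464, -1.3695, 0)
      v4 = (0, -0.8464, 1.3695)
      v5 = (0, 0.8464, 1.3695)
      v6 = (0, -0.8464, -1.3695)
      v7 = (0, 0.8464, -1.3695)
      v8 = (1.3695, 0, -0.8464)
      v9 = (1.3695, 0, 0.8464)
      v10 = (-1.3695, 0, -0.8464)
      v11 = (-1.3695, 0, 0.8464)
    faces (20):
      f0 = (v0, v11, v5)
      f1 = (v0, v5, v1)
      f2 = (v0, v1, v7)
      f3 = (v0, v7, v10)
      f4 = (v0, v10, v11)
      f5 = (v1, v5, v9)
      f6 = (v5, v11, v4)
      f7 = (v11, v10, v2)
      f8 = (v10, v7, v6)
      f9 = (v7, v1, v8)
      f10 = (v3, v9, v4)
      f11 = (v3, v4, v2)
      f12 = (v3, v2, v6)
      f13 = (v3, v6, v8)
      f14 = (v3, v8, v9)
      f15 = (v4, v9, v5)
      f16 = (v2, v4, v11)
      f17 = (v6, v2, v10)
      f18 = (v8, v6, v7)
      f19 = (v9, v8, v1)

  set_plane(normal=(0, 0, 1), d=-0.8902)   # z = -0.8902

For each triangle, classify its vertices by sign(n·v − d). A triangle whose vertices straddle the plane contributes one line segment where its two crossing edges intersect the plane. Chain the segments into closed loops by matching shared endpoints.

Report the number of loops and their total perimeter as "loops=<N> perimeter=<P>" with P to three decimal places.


loops=1 perimeter=6.891

Straddling triangles (8 of 20):
  (v0,v1,v7) [++-] → (0.296225, 1.02948, -0.8902)–(-0.296225, 1.02948, -0.8902)  len=0.5924
  (v0,v7,v10) [+-+] → (-0.296225, 1.02948, -0.8902)–(-1.25483, 0.0708704, -0.8902)  len=1.3557
  (v10,v7,v6) [+--] → (-1.25483, 0.0708704, -0.8902)–(-1.25483, -0.0708704, -0.8902)  len=0.1417
  (v7,v1,v8) [-++] → (0.296225, 1.02948, -0.8902)–(1.25483, 0.0708704, -0.8902)  len=1.3557
  (v3,v2,v6) [++-] → (-0.296225, -1.02948, -0.8902)–(0.296225, -1.02948, -0.8902)  len=0.5924
  (v3,v6,v8) [+-+] → (0.296225, -1.02948, -0.8902)–(1.25483, -0.0708704, -0.8902)  len=1.3557
  (v6,v2,v10) [-++] → (-0.296225, -1.02948, -0.8902)–(-1.25483, -0.0708704, -0.8902)  len=1.3557
  (v8,v6,v7) [+--] → (1.25483, -0.0708704, -0.8902)–(1.25483, 0.0708704, -0.8902)  len=0.1417

Chained into 1 loop(s):
  loop 1: 8 segments, perimeter = 6.8911
Total perimeter = 6.891


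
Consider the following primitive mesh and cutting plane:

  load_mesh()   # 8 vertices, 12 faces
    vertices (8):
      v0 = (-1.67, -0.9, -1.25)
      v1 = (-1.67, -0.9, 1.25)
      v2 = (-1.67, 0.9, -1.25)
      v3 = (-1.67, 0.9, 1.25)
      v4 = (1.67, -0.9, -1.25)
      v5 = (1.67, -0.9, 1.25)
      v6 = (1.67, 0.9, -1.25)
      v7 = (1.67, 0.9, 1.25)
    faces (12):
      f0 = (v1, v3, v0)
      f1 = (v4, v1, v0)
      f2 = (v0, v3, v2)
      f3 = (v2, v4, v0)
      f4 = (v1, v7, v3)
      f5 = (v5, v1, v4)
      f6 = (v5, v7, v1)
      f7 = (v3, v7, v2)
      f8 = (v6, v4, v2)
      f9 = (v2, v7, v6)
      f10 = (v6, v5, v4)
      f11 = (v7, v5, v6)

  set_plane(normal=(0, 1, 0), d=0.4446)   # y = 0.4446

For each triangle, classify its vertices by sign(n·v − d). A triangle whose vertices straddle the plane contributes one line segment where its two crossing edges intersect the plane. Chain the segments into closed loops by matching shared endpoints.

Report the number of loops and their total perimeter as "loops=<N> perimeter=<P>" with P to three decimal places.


loops=1 perimeter=11.680

Straddling triangles (8 of 12):
  (v1,v3,v0) [-+-] → (-1.67, 0.4446, 1.25)–(-1.67, 0.4446, 0.6175)  len=0.6325
  (v0,v3,v2) [-++] → (-1.67, 0.4446, 0.6175)–(-1.67, 0.4446, -1.25)  len=1.8675
  (v2,v4,v0) [+--] → (-0.82498, 0.4446, -1.25)–(-1.67, 0.4446, -1.25)  len=0.8450
  (v1,v7,v3) [-++] → (0.82498, 0.4446, 1.25)–(-1.67, 0.4446, 1.25)  len=2.4950
  (v5,v7,v1) [-+-] → (1.67, 0.4446, 1.25)–(0.82498, 0.4446, 1.25)  len=0.8450
  (v6,v4,v2) [+-+] → (1.67, 0.4446, -1.25)–(-0.82498, 0.4446, -1.25)  len=2.4950
  (v6,v5,v4) [+--] → (1.67, 0.4446, -0.6175)–(1.67, 0.4446, -1.25)  len=0.6325
  (v7,v5,v6) [+-+] → (1.67, 0.4446, 1.25)–(1.67, 0.4446, -0.6175)  len=1.8675

Chained into 1 loop(s):
  loop 1: 8 segments, perimeter = 11.6800
Total perimeter = 11.680


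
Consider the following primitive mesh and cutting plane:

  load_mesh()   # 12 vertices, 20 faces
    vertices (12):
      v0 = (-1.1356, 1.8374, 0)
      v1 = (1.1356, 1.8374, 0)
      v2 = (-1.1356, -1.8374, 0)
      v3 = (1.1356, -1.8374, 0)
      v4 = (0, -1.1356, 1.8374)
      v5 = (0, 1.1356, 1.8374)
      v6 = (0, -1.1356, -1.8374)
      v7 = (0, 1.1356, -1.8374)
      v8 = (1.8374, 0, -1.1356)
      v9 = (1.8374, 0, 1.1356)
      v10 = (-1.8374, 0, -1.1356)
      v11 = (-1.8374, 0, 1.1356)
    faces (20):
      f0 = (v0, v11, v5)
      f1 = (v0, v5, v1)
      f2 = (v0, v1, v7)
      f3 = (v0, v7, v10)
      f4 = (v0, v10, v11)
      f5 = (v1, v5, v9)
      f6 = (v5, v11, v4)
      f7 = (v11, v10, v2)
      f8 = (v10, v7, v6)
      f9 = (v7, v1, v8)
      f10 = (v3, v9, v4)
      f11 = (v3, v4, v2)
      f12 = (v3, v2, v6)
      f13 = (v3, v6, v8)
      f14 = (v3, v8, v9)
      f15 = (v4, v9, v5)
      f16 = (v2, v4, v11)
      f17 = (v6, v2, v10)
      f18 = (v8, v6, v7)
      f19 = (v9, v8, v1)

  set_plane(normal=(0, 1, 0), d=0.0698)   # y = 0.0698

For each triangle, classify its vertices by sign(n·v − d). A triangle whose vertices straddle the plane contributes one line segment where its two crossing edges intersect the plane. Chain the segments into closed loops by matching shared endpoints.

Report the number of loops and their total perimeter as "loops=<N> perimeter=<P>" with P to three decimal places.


Straddling triangles (10 of 20):
  (v0,v11,v5) [+-+] → (-1.81074, 0.0698, 1.09246)–(-1.72446, 0.0698, 1.17874)  len=0.1220
  (v0,v7,v10) [++-] → (-1.72446, 0.0698, -1.17874)–(-1.81074, 0.0698, -1.09246)  len=0.1220
  (v0,v10,v11) [+--] → (-1.81074, 0.0698, -1.09246)–(-1.81074, 0.0698, 1.09246)  len=2.1849
  (v1,v5,v9) [++-] → (1.72446, 0.0698, 1.17874)–(1.81074, 0.0698, 1.09246)  len=0.1220
  (v5,v11,v4) [+--] → (-1.72446, 0.0698, 1.17874)–(0, 0.0698, 1.8374)  len=1.8460
  (v10,v7,v6) [-+-] → (-1.72446, 0.0698, -1.17874)–(0, 0.0698, -1.8374)  len=1.8460
  (v7,v1,v8) [++-] → (1.81074, 0.0698, -1.09246)–(1.72446, 0.0698, -1.17874)  len=0.1220
  (v4,v9,v5) [--+] → (1.72446, 0.0698, 1.17874)–(0, 0.0698, 1.8374)  len=1.8460
  (v8,v6,v7) [--+] → (0, 0.0698, -1.8374)–(1.72446, 0.0698, -1.17874)  len=1.8460
  (v9,v8,v1) [--+] → (1.81074, 0.0698, -1.09246)–(1.81074, 0.0698, 1.09246)  len=2.1849

Chained into 1 loop(s):
  loop 1: 10 segments, perimeter = 12.2418
Total perimeter = 12.242

loops=1 perimeter=12.242


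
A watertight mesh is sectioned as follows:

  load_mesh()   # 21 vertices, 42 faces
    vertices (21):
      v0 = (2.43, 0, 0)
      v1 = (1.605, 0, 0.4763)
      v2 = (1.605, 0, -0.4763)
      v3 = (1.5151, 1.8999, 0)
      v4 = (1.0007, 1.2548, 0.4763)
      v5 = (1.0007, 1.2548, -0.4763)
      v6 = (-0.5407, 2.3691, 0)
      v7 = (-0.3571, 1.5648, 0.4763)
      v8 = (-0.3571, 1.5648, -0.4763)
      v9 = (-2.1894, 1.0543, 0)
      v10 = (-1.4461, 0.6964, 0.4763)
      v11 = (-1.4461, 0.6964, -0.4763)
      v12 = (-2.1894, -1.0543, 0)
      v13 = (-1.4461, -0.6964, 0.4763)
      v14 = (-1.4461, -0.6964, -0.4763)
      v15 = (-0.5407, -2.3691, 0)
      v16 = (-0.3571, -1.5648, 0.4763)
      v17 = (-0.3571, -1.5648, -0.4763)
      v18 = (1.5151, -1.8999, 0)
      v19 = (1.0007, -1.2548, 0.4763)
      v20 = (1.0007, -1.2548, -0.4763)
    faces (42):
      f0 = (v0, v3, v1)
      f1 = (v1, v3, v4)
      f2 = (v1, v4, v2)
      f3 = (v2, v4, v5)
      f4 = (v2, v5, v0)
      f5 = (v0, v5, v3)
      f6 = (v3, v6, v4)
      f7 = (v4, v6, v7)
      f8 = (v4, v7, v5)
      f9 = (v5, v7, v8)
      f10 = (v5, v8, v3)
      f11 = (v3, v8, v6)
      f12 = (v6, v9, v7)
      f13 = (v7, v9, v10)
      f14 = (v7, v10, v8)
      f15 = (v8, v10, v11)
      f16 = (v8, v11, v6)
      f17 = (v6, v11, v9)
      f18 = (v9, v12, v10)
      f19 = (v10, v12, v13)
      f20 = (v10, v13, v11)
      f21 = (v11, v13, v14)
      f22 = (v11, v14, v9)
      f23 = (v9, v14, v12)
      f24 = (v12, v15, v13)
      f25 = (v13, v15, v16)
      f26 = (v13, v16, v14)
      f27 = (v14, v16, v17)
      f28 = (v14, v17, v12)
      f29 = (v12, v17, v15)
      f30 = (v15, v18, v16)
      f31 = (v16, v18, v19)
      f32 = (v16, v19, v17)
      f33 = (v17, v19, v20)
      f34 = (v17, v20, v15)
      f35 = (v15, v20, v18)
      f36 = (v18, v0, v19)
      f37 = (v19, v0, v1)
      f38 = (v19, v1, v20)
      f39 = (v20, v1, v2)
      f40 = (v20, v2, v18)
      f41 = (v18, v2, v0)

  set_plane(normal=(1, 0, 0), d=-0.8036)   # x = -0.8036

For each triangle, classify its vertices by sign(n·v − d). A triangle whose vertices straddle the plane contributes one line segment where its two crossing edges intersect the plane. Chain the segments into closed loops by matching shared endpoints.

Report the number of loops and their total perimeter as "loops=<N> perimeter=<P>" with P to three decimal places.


Straddling triangles (12 of 42):
  (v6,v9,v7) [+-+] → (-0.8036, 2.15944, 0)–(-0.8036, 1.4404, 0.360234)  len=0.8042
  (v7,v9,v10) [+--] → (-0.8036, 1.4404, 0.360234)–(-0.8036, 1.20875, 0.4763)  len=0.2591
  (v7,v10,v8) [+-+] → (-0.8036, 1.20875, 0.4763)–(-0.8036, 1.20875, -0.0857253)  len=0.5620
  (v8,v10,v11) [+--] → (-0.8036, 1.20875, -0.0857253)–(-0.8036, 1.20875, -0.4763)  len=0.3906
  (v8,v11,v6) [+-+] → (-0.8036, 1.20875, -0.4763)–(-0.8036, 1.8834, -0.138303)  len=0.7546
  (v6,v11,v9) [+--] → (-0.8036, 1.8834, -0.138303)–(-0.8036, 2.15944, 0)  len=0.3088
  (v12,v15,v13) [-+-] → (-0.8036, -2.15944, 0)–(-0.8036, -1.8834, 0.138303)  len=0.3088
  (v13,v15,v16) [-++] → (-0.8036, -1.8834, 0.138303)–(-0.8036, -1.20875, 0.4763)  len=0.7546
  (v13,v16,v14) [-+-] → (-0.8036, -1.20875, 0.4763)–(-0.8036, -1.20875, 0.0857253)  len=0.3906
  (v14,v16,v17) [-++] → (-0.8036, -1.20875, 0.0857253)–(-0.8036, -1.20875, -0.4763)  len=0.5620
  (v14,v17,v12) [-+-] → (-0.8036, -1.20875, -0.4763)–(-0.8036, -1.4404, -0.360234)  len=0.2591
  (v12,v17,v15) [-++] → (-0.8036, -1.4404, -0.360234)–(-0.8036, -2.15944, 0)  len=0.8042

Chained into 2 loop(s):
  loop 1: 6 segments, perimeter = 3.0793
  loop 2: 6 segments, perimeter = 3.0793
Total perimeter = 6.159

loops=2 perimeter=6.159


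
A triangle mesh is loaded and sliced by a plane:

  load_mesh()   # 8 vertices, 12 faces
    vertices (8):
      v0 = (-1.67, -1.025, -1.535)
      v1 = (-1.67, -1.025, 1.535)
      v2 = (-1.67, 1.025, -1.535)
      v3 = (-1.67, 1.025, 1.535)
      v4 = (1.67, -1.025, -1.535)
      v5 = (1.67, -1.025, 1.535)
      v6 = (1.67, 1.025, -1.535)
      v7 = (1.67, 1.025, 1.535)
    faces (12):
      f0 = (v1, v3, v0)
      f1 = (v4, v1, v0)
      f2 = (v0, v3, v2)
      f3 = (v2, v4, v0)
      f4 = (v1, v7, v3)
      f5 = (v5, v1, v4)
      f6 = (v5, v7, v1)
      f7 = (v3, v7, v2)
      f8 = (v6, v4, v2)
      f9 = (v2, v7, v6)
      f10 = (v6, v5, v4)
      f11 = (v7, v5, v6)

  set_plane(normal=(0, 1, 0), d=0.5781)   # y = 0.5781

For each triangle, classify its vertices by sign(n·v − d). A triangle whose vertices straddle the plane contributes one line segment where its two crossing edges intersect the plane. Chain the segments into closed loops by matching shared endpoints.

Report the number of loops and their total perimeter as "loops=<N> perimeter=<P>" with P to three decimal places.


Straddling triangles (8 of 12):
  (v1,v3,v0) [-+-] → (-1.67, 0.5781, 1.535)–(-1.67, 0.5781, 0.86574)  len=0.6693
  (v0,v3,v2) [-++] → (-1.67, 0.5781, 0.86574)–(-1.67, 0.5781, -1.535)  len=2.4007
  (v2,v4,v0) [+--] → (-0.94188, 0.5781, -1.535)–(-1.67, 0.5781, -1.535)  len=0.7281
  (v1,v7,v3) [-++] → (0.94188, 0.5781, 1.535)–(-1.67, 0.5781, 1.535)  len=2.6119
  (v5,v7,v1) [-+-] → (1.67, 0.5781, 1.535)–(0.94188, 0.5781, 1.535)  len=0.7281
  (v6,v4,v2) [+-+] → (1.67, 0.5781, -1.535)–(-0.94188, 0.5781, -1.535)  len=2.6119
  (v6,v5,v4) [+--] → (1.67, 0.5781, -0.86574)–(1.67, 0.5781, -1.535)  len=0.6693
  (v7,v5,v6) [+-+] → (1.67, 0.5781, 1.535)–(1.67, 0.5781, -0.86574)  len=2.4007

Chained into 1 loop(s):
  loop 1: 8 segments, perimeter = 12.8200
Total perimeter = 12.820

loops=1 perimeter=12.820


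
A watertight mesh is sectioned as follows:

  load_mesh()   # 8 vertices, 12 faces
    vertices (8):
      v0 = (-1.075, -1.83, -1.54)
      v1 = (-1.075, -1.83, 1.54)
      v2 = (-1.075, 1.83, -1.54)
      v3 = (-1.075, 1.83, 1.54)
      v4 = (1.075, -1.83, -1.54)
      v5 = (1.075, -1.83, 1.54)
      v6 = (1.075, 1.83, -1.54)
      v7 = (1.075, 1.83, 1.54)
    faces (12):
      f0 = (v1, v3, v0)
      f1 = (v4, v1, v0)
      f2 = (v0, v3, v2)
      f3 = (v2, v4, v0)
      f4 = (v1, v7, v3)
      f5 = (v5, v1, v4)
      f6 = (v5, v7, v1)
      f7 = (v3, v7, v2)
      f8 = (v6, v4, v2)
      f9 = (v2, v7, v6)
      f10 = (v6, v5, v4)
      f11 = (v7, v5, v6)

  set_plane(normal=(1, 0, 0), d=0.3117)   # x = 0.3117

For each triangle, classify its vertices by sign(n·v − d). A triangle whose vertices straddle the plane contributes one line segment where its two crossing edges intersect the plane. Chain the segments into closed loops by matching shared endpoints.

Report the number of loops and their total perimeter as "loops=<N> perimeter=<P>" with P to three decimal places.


Straddling triangles (8 of 12):
  (v4,v1,v0) [+--] → (0.3117, -1.83, -0.446528)–(0.3117, -1.83, -1.54)  len=1.0935
  (v2,v4,v0) [-+-] → (0.3117, -0.530615, -1.54)–(0.3117, -1.83, -1.54)  len=1.2994
  (v1,v7,v3) [-+-] → (0.3117, 0.530615, 1.54)–(0.3117, 1.83, 1.54)  len=1.2994
  (v5,v1,v4) [+-+] → (0.3117, -1.83, 1.54)–(0.3117, -1.83, -0.446528)  len=1.9865
  (v5,v7,v1) [++-] → (0.3117, 0.530615, 1.54)–(0.3117, -1.83, 1.54)  len=2.3606
  (v3,v7,v2) [-+-] → (0.3117, 1.83, 1.54)–(0.3117, 1.83, 0.446528)  len=1.0935
  (v6,v4,v2) [++-] → (0.3117, -0.530615, -1.54)–(0.3117, 1.83, -1.54)  len=2.3606
  (v2,v7,v6) [-++] → (0.3117, 1.83, 0.446528)–(0.3117, 1.83, -1.54)  len=1.9865

Chained into 1 loop(s):
  loop 1: 8 segments, perimeter = 13.4800
Total perimeter = 13.480

loops=1 perimeter=13.480
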